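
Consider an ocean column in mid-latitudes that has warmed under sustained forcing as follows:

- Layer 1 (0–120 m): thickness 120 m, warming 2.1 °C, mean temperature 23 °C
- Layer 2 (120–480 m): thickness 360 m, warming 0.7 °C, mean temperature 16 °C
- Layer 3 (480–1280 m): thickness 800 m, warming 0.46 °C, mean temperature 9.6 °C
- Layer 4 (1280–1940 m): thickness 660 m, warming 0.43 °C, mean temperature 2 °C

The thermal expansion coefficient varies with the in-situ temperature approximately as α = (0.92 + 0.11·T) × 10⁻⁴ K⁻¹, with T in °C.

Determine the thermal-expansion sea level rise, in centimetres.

about 26.0 cm

Layer 1: α = (0.92 + 0.11×23)×10⁻⁴ = 3.45×10⁻⁴ K⁻¹
Layer 2: α = (0.92 + 0.11×16)×10⁻⁴ = 2.68×10⁻⁴ K⁻¹
Layer 3: α = (0.92 + 0.11×9.6)×10⁻⁴ = 1.976×10⁻⁴ K⁻¹
Layer 4: α = (0.92 + 0.11×2)×10⁻⁴ = 1.14×10⁻⁴ K⁻¹
0–120 m: 120 × 3.45×10⁻⁴ × 2.1 = 0.08694 m
2.68×10⁻⁴ × 360 × 0.7 = 0.067536 m
480–1280 m: 0.46 × 1.976×10⁻⁴ × 800 = 0.0727168 m
1.14×10⁻⁴ × 660 × 0.43 = 0.0323532 m
Δh = 0.08694 + 0.067536 + 0.0727168 + 0.0323532 = 0.259546 m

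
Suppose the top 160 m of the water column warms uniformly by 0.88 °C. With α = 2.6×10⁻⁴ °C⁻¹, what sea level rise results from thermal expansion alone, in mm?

37 mm

Δh = αΔT·H = 2.6×10⁻⁴ × 0.88 × 160 = 0.036608 m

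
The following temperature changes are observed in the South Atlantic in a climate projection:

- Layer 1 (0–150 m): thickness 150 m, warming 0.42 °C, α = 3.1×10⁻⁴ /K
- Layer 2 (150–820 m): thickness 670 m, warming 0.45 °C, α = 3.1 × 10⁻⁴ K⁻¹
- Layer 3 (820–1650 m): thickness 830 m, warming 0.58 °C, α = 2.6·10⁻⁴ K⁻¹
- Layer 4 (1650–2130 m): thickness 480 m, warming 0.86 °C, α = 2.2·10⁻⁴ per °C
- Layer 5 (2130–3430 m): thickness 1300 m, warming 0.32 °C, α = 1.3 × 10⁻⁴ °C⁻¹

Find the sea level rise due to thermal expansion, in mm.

0–150 m: 3.1×10⁻⁴ × 150 × 0.42 = 0.01953 m
Layer 2: 670 × 3.1×10⁻⁴ × 0.45 = 0.093465 m
2.6×10⁻⁴ × 830 × 0.58 = 0.125164 m
Layer 4: 2.2×10⁻⁴ × 0.86 × 480 = 0.090816 m
Layer 5: 1300 × 0.32 × 1.3×10⁻⁴ = 0.05408 m
Δh = 0.01953 + 0.093465 + 0.125164 + 0.090816 + 0.05408 = 0.383055 m

about 383 mm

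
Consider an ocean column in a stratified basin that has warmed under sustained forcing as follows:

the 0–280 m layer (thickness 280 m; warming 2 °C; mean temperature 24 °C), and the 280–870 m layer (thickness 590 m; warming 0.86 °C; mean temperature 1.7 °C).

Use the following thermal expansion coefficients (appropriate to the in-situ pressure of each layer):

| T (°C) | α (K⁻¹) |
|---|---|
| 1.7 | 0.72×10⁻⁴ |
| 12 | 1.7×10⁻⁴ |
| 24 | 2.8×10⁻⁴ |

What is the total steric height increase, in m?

Layer 1 at 24 °C → α = 2.8×10⁻⁴ K⁻¹
Layer 2 at 1.7 °C → α = 0.72×10⁻⁴ K⁻¹
0–280 m: 280 × 2 × 2.8×10⁻⁴ = 0.15680 m
Layer 2: 0.86 × 590 × 0.72×10⁻⁴ = 0.0365328 m
Δh = 0.15680 + 0.0365328 = 0.1933328 m ≈ 0.19 m

0.19 m of thermosteric rise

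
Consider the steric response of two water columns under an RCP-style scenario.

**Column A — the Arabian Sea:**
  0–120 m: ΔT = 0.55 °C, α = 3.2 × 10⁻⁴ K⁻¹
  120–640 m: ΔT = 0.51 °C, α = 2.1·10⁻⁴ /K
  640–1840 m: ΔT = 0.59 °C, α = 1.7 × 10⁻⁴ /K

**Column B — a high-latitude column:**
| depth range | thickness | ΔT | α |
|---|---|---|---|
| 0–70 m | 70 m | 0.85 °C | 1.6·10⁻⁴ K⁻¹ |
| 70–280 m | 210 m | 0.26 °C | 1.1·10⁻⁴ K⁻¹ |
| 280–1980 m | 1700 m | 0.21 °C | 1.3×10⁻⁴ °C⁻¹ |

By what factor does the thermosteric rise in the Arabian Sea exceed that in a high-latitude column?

A Layer 1: 0.55 × 120 × 3.2×10⁻⁴ = 0.02112 m
A 2.1×10⁻⁴ × 520 × 0.51 = 0.055692 m
A 640–1840 m: 0.59 × 1.7×10⁻⁴ × 1200 = 0.12036 m
A total: 0.197172 m
B 70 × 1.6×10⁻⁴ × 0.85 = 0.00952 m
B Layer 2: 0.26 × 1.1×10⁻⁴ × 210 = 0.006006 m
B 1.3×10⁻⁴ × 0.21 × 1700 = 0.04641 m
B total: 0.061936 m
Ratio: 0.197172 / 0.061936 ≈ 3.183

3.2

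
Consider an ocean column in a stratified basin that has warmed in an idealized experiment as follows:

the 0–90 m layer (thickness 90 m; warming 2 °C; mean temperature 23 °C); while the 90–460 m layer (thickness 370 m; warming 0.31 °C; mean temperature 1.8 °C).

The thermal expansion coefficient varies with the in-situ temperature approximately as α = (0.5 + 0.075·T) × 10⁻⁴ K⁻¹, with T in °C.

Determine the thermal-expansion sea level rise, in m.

0.047 m

Layer 1: α = (0.5 + 0.075×23)×10⁻⁴ = 2.225×10⁻⁴ K⁻¹
Layer 2: α = (0.5 + 0.075×1.8)×10⁻⁴ = 0.635×10⁻⁴ K⁻¹
2.225×10⁻⁴ × 2 × 90 = 0.04005 m
0.635×10⁻⁴ × 0.31 × 370 = 0.00728345 m
Δh = 0.04005 + 0.00728345 = 0.04733345 m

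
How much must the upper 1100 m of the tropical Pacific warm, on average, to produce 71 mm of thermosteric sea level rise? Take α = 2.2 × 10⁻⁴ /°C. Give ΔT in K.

ΔT = Δh/(αH) = 0.071 / (2.2×10⁻⁴ × 1100) ≈ 0.2934 K

0.293 K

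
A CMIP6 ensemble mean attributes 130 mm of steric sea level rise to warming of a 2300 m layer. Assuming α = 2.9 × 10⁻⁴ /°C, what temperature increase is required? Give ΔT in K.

ΔT = Δh/(αH) = 0.13 / (2.9×10⁻⁴ × 2300) ≈ 0.1949 K

ΔT ≈ 0.195 K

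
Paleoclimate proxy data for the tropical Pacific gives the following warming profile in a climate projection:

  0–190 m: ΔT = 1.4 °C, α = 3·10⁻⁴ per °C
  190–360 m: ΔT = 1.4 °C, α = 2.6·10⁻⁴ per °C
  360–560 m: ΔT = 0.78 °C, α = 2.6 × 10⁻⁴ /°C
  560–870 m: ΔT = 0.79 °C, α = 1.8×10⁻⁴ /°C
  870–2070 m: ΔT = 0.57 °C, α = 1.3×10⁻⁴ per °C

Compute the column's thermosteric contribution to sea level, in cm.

0–190 m: 3×10⁻⁴ × 190 × 1.4 = 0.07980 m
Layer 2: 1.4 × 2.6×10⁻⁴ × 170 = 0.06188 m
360–560 m: 0.78 × 2.6×10⁻⁴ × 200 = 0.04056 m
Layer 4: 1.8×10⁻⁴ × 310 × 0.79 = 0.044082 m
870–2070 m: 0.57 × 1200 × 1.3×10⁻⁴ = 0.08892 m
Δh = 0.07980 + 0.06188 + 0.04056 + 0.044082 + 0.08892 = 0.315242 m ≈ 32 cm

about 32 cm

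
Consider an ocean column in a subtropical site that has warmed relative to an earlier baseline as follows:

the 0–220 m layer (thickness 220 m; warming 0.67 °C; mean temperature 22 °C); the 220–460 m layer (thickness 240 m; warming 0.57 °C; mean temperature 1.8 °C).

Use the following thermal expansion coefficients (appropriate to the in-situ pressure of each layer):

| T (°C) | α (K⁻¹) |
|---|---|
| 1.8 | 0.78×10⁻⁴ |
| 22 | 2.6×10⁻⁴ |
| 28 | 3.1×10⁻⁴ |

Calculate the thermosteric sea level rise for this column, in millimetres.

Layer 1 at 22 °C → α = 2.6×10⁻⁴ K⁻¹
Layer 2 at 1.8 °C → α = 0.78×10⁻⁴ K⁻¹
2.6×10⁻⁴ × 0.67 × 220 = 0.038324 m
0.78×10⁻⁴ × 240 × 0.57 = 0.0106704 m
Δh = 0.038324 + 0.0106704 = 0.0489944 m ≈ 49.0 mm

49.0 mm of thermosteric rise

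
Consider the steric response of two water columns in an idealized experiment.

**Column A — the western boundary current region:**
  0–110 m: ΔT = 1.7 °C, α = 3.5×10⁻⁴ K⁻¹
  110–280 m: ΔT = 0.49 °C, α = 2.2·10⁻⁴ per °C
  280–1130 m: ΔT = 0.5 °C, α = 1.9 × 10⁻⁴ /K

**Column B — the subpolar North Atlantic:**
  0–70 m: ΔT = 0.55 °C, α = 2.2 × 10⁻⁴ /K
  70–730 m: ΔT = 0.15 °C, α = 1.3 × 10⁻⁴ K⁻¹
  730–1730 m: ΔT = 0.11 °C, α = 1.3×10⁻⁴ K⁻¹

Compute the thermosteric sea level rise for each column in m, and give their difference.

A 0–110 m: 3.5×10⁻⁴ × 110 × 1.7 = 0.06545 m
A 0.49 × 2.2×10⁻⁴ × 170 = 0.018326 m
A 850 × 0.5 × 1.9×10⁻⁴ = 0.08075 m
A total: 0.164526 m
B Layer 1: 0.55 × 70 × 2.2×10⁻⁴ = 0.00847 m
B Layer 2: 660 × 0.15 × 1.3×10⁻⁴ = 0.01287 m
B Layer 3: 1.3×10⁻⁴ × 0.11 × 1000 = 0.01430 m
B total: 0.03564 m
Difference: 0.164526 − 0.03564 = 0.128886 m

Δh_A ≈ 0.16 m, Δh_B ≈ 0.036 m; difference ≈ 0.13 m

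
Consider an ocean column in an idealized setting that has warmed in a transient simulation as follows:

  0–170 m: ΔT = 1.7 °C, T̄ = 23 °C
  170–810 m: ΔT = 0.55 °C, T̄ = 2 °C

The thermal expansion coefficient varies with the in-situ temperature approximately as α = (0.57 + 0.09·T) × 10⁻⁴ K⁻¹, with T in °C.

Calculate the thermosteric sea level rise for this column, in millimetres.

100 mm of thermosteric rise

Layer 1: α = (0.57 + 0.09×23)×10⁻⁴ = 2.64×10⁻⁴ K⁻¹
Layer 2: α = (0.57 + 0.09×2)×10⁻⁴ = 0.75×10⁻⁴ K⁻¹
Layer 1: 2.64×10⁻⁴ × 1.7 × 170 = 0.076296 m
640 × 0.55 × 0.75×10⁻⁴ = 0.02640 m
Δh = 0.076296 + 0.02640 = 0.102696 m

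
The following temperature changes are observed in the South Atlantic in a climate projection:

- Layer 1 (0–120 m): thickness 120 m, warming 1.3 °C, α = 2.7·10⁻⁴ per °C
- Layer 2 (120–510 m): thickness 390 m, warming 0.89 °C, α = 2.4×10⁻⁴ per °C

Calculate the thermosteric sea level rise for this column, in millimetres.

Layer 1: 120 × 1.3 × 2.7×10⁻⁴ = 0.04212 m
120–510 m: 2.4×10⁻⁴ × 390 × 0.89 = 0.083304 m
Δh = 0.04212 + 0.083304 = 0.125424 m ≈ 125 mm

125 mm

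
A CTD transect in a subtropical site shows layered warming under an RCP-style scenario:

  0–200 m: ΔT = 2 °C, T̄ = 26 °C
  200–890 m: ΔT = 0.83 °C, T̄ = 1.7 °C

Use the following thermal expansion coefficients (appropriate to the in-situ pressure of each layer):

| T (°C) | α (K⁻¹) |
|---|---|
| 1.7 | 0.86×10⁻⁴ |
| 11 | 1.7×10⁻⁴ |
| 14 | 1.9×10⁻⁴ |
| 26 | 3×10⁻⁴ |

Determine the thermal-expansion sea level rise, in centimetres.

Layer 1 at 26 °C → α = 3×10⁻⁴ K⁻¹
Layer 2 at 1.7 °C → α = 0.86×10⁻⁴ K⁻¹
Layer 1: 3×10⁻⁴ × 2 × 200 = 0.12000 m
Layer 2: 0.83 × 0.86×10⁻⁴ × 690 = 0.0492522 m
Δh = 0.12000 + 0.0492522 = 0.1692522 m ≈ 17 cm

17 cm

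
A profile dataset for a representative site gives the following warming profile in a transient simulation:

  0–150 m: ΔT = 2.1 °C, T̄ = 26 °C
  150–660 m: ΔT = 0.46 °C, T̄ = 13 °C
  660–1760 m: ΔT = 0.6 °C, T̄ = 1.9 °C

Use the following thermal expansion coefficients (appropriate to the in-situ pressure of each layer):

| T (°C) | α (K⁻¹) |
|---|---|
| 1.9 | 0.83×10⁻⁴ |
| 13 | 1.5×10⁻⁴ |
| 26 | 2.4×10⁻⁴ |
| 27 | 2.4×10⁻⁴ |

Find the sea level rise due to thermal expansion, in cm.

Layer 1 at 26 °C → α = 2.4×10⁻⁴ K⁻¹
Layer 2 at 13 °C → α = 1.5×10⁻⁴ K⁻¹
Layer 3 at 1.9 °C → α = 0.83×10⁻⁴ K⁻¹
0–150 m: 150 × 2.4×10⁻⁴ × 2.1 = 0.07560 m
1.5×10⁻⁴ × 0.46 × 510 = 0.03519 m
0.6 × 0.83×10⁻⁴ × 1100 = 0.05478 m
Δh = 0.07560 + 0.03519 + 0.05478 = 0.16557 m

Δh ≈ 16.6 cm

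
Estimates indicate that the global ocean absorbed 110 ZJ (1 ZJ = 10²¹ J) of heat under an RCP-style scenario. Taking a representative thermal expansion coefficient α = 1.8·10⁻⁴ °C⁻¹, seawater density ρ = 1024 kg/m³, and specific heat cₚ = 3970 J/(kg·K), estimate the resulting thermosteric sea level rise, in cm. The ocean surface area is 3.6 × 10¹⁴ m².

Per unit area: Q = 110×10²¹ / (3.6×10¹⁴) ≈ 3.056×10⁸ J/m²
Δh = αQ/(ρcₚ) = 1.8×10⁻⁴ × 3.056×10⁸ / (1024 × 3970) ≈ 0.013531 m

about 1.4 cm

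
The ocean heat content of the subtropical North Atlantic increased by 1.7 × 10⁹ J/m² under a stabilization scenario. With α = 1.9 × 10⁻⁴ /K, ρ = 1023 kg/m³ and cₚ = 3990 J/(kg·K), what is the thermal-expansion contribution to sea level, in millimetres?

Δh = αQ/(ρcₚ) = 1.9×10⁻⁴ × 1.7×10⁹ / (1023 × 3990) ≈ 0.079132 m

79.1 mm of thermosteric rise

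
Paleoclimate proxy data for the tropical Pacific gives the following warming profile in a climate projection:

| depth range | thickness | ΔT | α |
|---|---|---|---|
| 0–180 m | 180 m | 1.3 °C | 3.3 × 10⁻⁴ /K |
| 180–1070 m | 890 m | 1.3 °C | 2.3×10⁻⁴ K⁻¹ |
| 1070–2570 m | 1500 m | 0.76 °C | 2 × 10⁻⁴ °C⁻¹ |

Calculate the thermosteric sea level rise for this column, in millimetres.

Δh ≈ 571 mm

Layer 1: 1.3 × 3.3×10⁻⁴ × 180 = 0.07722 m
1.3 × 2.3×10⁻⁴ × 890 = 0.26611 m
1500 × 2×10⁻⁴ × 0.76 = 0.22800 m
Δh = 0.07722 + 0.26611 + 0.22800 = 0.57133 m ≈ 571 mm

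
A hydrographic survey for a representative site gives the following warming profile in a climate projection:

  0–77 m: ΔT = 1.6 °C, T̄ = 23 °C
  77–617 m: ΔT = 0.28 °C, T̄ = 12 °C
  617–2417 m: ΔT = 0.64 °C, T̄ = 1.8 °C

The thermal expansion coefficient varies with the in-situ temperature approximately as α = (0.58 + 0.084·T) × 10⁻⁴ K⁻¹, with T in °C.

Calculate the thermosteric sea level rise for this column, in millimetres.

140 mm of thermosteric rise

Layer 1: α = (0.58 + 0.084×23)×10⁻⁴ = 2.512×10⁻⁴ K⁻¹
Layer 2: α = (0.58 + 0.084×12)×10⁻⁴ = 1.588×10⁻⁴ K⁻¹
Layer 3: α = (0.58 + 0.084×1.8)×10⁻⁴ = 0.7312×10⁻⁴ K⁻¹
Layer 1: 77 × 1.6 × 2.512×10⁻⁴ = 0.03094784 m
77–617 m: 0.28 × 1.588×10⁻⁴ × 540 = 0.02401056 m
617–2417 m: 0.64 × 0.7312×10⁻⁴ × 1800 = 0.08423424 m
Δh = 0.03094784 + 0.02401056 + 0.08423424 = 0.13919264 m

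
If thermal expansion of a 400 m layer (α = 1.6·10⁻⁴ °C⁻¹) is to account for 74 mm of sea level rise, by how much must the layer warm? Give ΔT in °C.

about 1.16 °C

ΔT = Δh/(αH) = 0.074 / (1.6×10⁻⁴ × 400) ≈ 1.156 °C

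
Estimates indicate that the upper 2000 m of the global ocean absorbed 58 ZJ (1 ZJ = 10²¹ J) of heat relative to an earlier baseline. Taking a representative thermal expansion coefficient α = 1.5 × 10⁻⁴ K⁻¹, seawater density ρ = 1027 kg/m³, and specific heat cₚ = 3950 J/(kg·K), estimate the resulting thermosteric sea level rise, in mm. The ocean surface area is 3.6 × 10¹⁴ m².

Per unit area: Q = 58×10²¹ / (3.6×10¹⁴) ≈ 1.611×10⁸ J/m²
Δh = αQ/(ρcₚ) = 1.5×10⁻⁴ × 1.611×10⁸ / (1027 × 3950) ≈ 0.0059569 m

Δh = 5.96 mm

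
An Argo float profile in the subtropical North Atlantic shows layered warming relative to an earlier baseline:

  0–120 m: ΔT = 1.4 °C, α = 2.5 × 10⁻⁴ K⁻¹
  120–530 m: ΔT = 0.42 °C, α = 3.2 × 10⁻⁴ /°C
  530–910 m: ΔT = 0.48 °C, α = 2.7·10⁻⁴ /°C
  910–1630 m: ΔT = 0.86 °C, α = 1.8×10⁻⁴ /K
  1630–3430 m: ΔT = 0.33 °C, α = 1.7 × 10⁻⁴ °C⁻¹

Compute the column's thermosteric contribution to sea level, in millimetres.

0–120 m: 1.4 × 120 × 2.5×10⁻⁴ = 0.04200 m
120–530 m: 3.2×10⁻⁴ × 0.42 × 410 = 0.055104 m
530–910 m: 0.48 × 380 × 2.7×10⁻⁴ = 0.049248 m
910–1630 m: 720 × 1.8×10⁻⁴ × 0.86 = 0.111456 m
Layer 5: 1800 × 1.7×10⁻⁴ × 0.33 = 0.10098 m
Δh = 0.04200 + 0.055104 + 0.049248 + 0.111456 + 0.10098 = 0.358788 m ≈ 360 mm

360 mm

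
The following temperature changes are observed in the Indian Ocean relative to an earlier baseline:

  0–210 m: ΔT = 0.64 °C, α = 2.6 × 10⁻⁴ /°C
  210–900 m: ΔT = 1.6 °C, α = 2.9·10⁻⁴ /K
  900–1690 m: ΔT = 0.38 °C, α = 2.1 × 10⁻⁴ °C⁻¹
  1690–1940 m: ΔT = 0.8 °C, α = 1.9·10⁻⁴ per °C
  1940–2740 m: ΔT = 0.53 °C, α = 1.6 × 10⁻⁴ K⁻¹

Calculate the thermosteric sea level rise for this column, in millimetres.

2.6×10⁻⁴ × 210 × 0.64 = 0.034944 m
210–900 m: 690 × 1.6 × 2.9×10⁻⁴ = 0.32016 m
790 × 0.38 × 2.1×10⁻⁴ = 0.063042 m
1.9×10⁻⁴ × 250 × 0.8 = 0.03800 m
Layer 5: 0.53 × 1.6×10⁻⁴ × 800 = 0.06784 m
Δh = 0.034944 + 0.32016 + 0.063042 + 0.03800 + 0.06784 = 0.523986 m

Δh = 524 mm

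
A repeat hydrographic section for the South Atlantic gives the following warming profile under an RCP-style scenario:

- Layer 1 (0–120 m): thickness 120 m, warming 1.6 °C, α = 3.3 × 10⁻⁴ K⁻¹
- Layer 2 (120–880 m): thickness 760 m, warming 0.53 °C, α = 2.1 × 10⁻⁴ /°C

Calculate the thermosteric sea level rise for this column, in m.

Δh = 0.148 m

Layer 1: 1.6 × 3.3×10⁻⁴ × 120 = 0.06336 m
120–880 m: 760 × 2.1×10⁻⁴ × 0.53 = 0.084588 m
Δh = 0.06336 + 0.084588 = 0.147948 m ≈ 0.148 m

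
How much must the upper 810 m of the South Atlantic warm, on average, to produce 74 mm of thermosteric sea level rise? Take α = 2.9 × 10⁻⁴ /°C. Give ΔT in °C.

ΔT = Δh/(αH) = 0.074 / (2.9×10⁻⁴ × 810) ≈ 0.3150 °C

about 0.315 °C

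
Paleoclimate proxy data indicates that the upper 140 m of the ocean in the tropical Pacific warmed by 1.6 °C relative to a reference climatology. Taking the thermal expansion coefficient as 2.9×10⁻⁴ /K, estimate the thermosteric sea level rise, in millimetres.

65.0 mm

Δh = αΔT·H = 2.9×10⁻⁴ × 1.6 × 140 = 0.06496 m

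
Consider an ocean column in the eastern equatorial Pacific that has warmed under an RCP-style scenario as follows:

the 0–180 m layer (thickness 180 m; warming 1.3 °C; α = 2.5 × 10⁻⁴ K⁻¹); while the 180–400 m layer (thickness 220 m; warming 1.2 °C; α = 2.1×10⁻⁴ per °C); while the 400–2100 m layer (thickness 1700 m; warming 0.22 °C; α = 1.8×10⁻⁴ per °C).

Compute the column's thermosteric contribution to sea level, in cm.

Layer 1: 1.3 × 2.5×10⁻⁴ × 180 = 0.05850 m
180–400 m: 1.2 × 220 × 2.1×10⁻⁴ = 0.05544 m
400–2100 m: 0.22 × 1.8×10⁻⁴ × 1700 = 0.06732 m
Δh = 0.05850 + 0.05544 + 0.06732 = 0.18126 m

18.1 cm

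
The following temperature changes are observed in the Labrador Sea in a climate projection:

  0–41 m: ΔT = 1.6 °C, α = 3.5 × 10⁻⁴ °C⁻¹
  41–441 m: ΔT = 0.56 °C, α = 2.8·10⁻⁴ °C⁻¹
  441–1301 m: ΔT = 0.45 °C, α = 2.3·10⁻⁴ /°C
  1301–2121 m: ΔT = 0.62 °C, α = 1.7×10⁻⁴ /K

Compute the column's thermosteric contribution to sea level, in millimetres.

0–41 m: 1.6 × 3.5×10⁻⁴ × 41 = 0.02296 m
0.56 × 2.8×10⁻⁴ × 400 = 0.06272 m
441–1301 m: 860 × 2.3×10⁻⁴ × 0.45 = 0.08901 m
1301–2121 m: 820 × 1.7×10⁻⁴ × 0.62 = 0.086428 m
Δh = 0.02296 + 0.06272 + 0.08901 + 0.086428 = 0.261118 m

Δh = 260 mm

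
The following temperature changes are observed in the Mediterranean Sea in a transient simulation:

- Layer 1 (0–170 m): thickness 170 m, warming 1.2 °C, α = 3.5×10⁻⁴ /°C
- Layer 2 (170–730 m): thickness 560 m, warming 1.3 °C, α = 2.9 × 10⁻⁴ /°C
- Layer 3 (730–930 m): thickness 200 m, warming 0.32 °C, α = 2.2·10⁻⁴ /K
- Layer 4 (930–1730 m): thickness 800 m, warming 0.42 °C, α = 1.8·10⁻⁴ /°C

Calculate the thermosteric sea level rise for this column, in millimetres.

Δh ≈ 357 mm

0–170 m: 170 × 1.2 × 3.5×10⁻⁴ = 0.07140 m
Layer 2: 1.3 × 560 × 2.9×10⁻⁴ = 0.21112 m
Layer 3: 2.2×10⁻⁴ × 0.32 × 200 = 0.01408 m
0.42 × 1.8×10⁻⁴ × 800 = 0.06048 m
Δh = 0.07140 + 0.21112 + 0.01408 + 0.06048 = 0.35708 m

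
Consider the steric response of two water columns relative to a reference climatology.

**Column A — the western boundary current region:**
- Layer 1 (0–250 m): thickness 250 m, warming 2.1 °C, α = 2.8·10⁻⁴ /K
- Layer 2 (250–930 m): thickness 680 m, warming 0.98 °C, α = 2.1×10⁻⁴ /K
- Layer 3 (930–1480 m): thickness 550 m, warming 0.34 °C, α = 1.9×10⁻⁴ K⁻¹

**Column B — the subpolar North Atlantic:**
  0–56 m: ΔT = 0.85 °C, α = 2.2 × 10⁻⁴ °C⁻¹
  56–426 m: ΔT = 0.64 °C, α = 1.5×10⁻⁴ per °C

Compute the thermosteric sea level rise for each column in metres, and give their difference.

Δh_A ≈ 0.322 m, Δh_B ≈ 0.0460 m; difference ≈ 0.276 m

A Layer 1: 2.8×10⁻⁴ × 2.1 × 250 = 0.14700 m
A Layer 2: 0.98 × 680 × 2.1×10⁻⁴ = 0.139944 m
A Layer 3: 0.34 × 550 × 1.9×10⁻⁴ = 0.03553 m
A total: 0.322474 m
B 0.85 × 2.2×10⁻⁴ × 56 = 0.010472 m
B 370 × 1.5×10⁻⁴ × 0.64 = 0.03552 m
B total: 0.045992 m
Difference: 0.322474 − 0.045992 = 0.276482 m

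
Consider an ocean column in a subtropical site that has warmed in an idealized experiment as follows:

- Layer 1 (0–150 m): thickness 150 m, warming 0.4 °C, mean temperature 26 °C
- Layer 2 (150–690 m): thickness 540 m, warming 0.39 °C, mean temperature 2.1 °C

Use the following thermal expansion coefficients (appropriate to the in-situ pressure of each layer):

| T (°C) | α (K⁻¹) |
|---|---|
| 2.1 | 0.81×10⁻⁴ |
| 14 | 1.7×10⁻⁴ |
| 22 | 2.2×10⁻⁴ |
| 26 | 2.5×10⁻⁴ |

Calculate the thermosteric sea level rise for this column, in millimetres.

Layer 1 at 26 °C → α = 2.5×10⁻⁴ K⁻¹
Layer 2 at 2.1 °C → α = 0.81×10⁻⁴ K⁻¹
150 × 0.4 × 2.5×10⁻⁴ = 0.01500 m
150–690 m: 540 × 0.39 × 0.81×10⁻⁴ = 0.0170586 m
Δh = 0.01500 + 0.0170586 = 0.0320586 m ≈ 32.1 mm

Δh = 32.1 mm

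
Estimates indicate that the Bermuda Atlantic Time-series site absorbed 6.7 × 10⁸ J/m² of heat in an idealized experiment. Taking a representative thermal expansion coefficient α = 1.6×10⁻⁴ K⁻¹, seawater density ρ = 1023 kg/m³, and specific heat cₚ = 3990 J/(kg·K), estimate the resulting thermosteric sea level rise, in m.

Δh = αQ/(ρcₚ) = 1.6×10⁻⁴ × 6.7×10⁸ / (1023 × 3990) ≈ 0.026263 m

Δh ≈ 0.0263 m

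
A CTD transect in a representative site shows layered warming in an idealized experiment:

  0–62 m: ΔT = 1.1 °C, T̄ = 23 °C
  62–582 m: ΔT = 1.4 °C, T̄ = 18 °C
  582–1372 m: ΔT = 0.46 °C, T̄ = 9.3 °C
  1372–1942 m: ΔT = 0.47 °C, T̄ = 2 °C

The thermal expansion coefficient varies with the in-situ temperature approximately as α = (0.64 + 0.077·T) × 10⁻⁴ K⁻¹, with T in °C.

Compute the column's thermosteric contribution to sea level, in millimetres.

Δh ≈ 234 mm

Layer 1: α = (0.64 + 0.077×23)×10⁻⁴ = 2.411×10⁻⁴ K⁻¹
Layer 2: α = (0.64 + 0.077×18)×10⁻⁴ = 2.026×10⁻⁴ K⁻¹
Layer 3: α = (0.64 + 0.077×9.3)×10⁻⁴ = 1.3561×10⁻⁴ K⁻¹
Layer 4: α = (0.64 + 0.077×2)×10⁻⁴ = 0.794×10⁻⁴ K⁻¹
62 × 1.1 × 2.411×10⁻⁴ = 0.01644302 m
62–582 m: 1.4 × 520 × 2.026×10⁻⁴ = 0.1474928 m
582–1372 m: 1.3561×10⁻⁴ × 790 × 0.46 = 0.049280674 m
1372–1942 m: 0.794×10⁻⁴ × 570 × 0.47 = 0.02127126 m
Δh = 0.01644302 + 0.1474928 + 0.049280674 + 0.02127126 = 0.234487754 m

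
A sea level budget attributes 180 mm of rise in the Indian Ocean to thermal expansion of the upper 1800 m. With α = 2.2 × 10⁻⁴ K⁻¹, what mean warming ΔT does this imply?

ΔT = Δh/(αH) = 0.18 / (2.2×10⁻⁴ × 1800) ≈ 0.4545 K

about 0.455 K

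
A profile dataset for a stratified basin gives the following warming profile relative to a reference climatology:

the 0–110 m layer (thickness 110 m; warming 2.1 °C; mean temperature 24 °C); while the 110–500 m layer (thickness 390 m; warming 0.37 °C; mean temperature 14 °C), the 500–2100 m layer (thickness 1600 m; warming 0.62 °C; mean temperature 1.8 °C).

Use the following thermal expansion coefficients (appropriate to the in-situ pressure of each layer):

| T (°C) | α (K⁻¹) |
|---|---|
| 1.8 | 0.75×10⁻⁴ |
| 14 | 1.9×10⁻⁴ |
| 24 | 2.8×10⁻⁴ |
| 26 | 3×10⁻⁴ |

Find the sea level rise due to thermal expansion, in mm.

Layer 1 at 24 °C → α = 2.8×10⁻⁴ K⁻¹
Layer 2 at 14 °C → α = 1.9×10⁻⁴ K⁻¹
Layer 3 at 1.8 °C → α = 0.75×10⁻⁴ K⁻¹
Layer 1: 110 × 2.1 × 2.8×10⁻⁴ = 0.06468 m
110–500 m: 0.37 × 390 × 1.9×10⁻⁴ = 0.027417 m
500–2100 m: 0.62 × 1600 × 0.75×10⁻⁴ = 0.07440 m
Δh = 0.06468 + 0.027417 + 0.07440 = 0.166497 m ≈ 166 mm

Δh ≈ 166 mm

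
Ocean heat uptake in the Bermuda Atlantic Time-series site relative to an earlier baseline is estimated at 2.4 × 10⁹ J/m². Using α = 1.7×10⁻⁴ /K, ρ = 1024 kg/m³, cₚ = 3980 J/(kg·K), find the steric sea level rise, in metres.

Δh ≈ 0.100 m

Δh = αQ/(ρcₚ) = 1.7×10⁻⁴ × 2.4×10⁹ / (1024 × 3980) ≈ 0.10011 m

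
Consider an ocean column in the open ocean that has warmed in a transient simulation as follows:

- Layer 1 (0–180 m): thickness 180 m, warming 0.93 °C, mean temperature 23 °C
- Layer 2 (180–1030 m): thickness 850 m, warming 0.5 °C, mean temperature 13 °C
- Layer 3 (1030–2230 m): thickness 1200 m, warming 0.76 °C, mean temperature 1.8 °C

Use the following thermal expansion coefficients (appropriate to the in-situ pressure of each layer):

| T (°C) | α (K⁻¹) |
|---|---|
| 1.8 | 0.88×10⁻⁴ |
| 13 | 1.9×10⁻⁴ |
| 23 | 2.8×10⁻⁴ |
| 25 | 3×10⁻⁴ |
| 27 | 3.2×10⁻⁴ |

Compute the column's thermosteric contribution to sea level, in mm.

Δh = 210 mm

Layer 1 at 23 °C → α = 2.8×10⁻⁴ K⁻¹
Layer 2 at 13 °C → α = 1.9×10⁻⁴ K⁻¹
Layer 3 at 1.8 °C → α = 0.88×10⁻⁴ K⁻¹
0–180 m: 180 × 0.93 × 2.8×10⁻⁴ = 0.046872 m
Layer 2: 0.5 × 850 × 1.9×10⁻⁴ = 0.08075 m
1030–2230 m: 0.88×10⁻⁴ × 0.76 × 1200 = 0.080256 m
Δh = 0.046872 + 0.08075 + 0.080256 = 0.207878 m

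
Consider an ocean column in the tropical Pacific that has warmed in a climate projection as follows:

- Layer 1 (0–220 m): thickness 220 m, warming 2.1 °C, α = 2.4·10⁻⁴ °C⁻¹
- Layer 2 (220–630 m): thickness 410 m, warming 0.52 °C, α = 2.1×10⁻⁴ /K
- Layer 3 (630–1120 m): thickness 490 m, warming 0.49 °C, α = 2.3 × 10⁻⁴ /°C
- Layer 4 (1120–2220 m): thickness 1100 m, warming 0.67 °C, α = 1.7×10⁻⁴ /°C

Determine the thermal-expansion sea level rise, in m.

Δh ≈ 0.336 m

0–220 m: 220 × 2.4×10⁻⁴ × 2.1 = 0.11088 m
Layer 2: 2.1×10⁻⁴ × 410 × 0.52 = 0.044772 m
630–1120 m: 0.49 × 490 × 2.3×10⁻⁴ = 0.055223 m
1120–2220 m: 1100 × 1.7×10⁻⁴ × 0.67 = 0.12529 m
Δh = 0.11088 + 0.044772 + 0.055223 + 0.12529 = 0.336165 m ≈ 0.336 m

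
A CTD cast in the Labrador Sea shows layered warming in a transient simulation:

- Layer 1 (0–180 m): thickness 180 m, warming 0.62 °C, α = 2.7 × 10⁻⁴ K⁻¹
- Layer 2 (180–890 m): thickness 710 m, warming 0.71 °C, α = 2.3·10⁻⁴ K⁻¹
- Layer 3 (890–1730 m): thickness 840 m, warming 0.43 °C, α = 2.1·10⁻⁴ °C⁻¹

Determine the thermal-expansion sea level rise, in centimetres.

0–180 m: 2.7×10⁻⁴ × 180 × 0.62 = 0.030132 m
Layer 2: 0.71 × 710 × 2.3×10⁻⁴ = 0.115943 m
2.1×10⁻⁴ × 0.43 × 840 = 0.075852 m
Δh = 0.030132 + 0.115943 + 0.075852 = 0.221927 m ≈ 22.2 cm

22.2 cm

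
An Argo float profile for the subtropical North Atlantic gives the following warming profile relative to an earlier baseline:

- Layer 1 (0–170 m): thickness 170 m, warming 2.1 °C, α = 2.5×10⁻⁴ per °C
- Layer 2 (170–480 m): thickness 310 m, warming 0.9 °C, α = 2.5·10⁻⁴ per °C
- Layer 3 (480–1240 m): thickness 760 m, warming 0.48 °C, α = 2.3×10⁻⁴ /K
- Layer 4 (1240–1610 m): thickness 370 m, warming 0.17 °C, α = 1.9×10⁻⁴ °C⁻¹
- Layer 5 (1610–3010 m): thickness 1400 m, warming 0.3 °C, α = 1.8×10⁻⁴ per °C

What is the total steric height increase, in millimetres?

about 330 mm

0–170 m: 2.5×10⁻⁴ × 170 × 2.1 = 0.08925 m
170–480 m: 310 × 2.5×10⁻⁴ × 0.9 = 0.06975 m
760 × 0.48 × 2.3×10⁻⁴ = 0.083904 m
Layer 4: 1.9×10⁻⁴ × 0.17 × 370 = 0.011951 m
1610–3010 m: 0.3 × 1400 × 1.8×10⁻⁴ = 0.07560 m
Δh = 0.08925 + 0.06975 + 0.083904 + 0.011951 + 0.07560 = 0.330455 m ≈ 330 mm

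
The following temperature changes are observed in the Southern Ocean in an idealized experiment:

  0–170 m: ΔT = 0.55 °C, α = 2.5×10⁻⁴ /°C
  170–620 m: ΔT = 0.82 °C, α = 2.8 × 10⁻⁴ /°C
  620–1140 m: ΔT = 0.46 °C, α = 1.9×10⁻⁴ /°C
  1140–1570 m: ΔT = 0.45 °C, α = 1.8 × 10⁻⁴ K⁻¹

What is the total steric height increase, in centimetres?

0–170 m: 2.5×10⁻⁴ × 0.55 × 170 = 0.023375 m
170–620 m: 2.8×10⁻⁴ × 0.82 × 450 = 0.10332 m
Layer 3: 520 × 1.9×10⁻⁴ × 0.46 = 0.045448 m
1140–1570 m: 0.45 × 1.8×10⁻⁴ × 430 = 0.03483 m
Δh = 0.023375 + 0.10332 + 0.045448 + 0.03483 = 0.206973 m

Δh ≈ 20.7 cm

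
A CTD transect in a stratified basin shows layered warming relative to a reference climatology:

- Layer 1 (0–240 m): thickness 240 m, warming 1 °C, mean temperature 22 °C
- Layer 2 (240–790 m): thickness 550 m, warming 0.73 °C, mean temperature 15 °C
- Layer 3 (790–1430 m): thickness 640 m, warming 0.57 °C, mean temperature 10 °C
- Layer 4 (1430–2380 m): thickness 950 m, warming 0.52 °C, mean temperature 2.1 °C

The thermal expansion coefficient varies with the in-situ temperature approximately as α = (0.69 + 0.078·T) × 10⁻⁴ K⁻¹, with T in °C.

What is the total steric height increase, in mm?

Δh ≈ 228 mm

Layer 1: α = (0.69 + 0.078×22)×10⁻⁴ = 2.406×10⁻⁴ K⁻¹
Layer 2: α = (0.69 + 0.078×15)×10⁻⁴ = 1.86×10⁻⁴ K⁻¹
Layer 3: α = (0.69 + 0.078×10)×10⁻⁴ = 1.47×10⁻⁴ K⁻¹
Layer 4: α = (0.69 + 0.078×2.1)×10⁻⁴ = 0.8538×10⁻⁴ K⁻¹
2.406×10⁻⁴ × 1 × 240 = 0.057744 m
1.86×10⁻⁴ × 0.73 × 550 = 0.074679 m
1.47×10⁻⁴ × 640 × 0.57 = 0.0536256 m
Layer 4: 950 × 0.8538×10⁻⁴ × 0.52 = 0.04217772 m
Δh = 0.057744 + 0.074679 + 0.0536256 + 0.04217772 = 0.22822632 m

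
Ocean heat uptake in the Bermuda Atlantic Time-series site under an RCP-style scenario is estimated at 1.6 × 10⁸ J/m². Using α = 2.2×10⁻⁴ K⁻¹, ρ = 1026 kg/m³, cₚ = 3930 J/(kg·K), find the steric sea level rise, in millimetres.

Δh = 8.7 mm

Δh = αQ/(ρcₚ) = 2.2×10⁻⁴ × 1.6×10⁸ / (1026 × 3930) ≈ 0.0087298 m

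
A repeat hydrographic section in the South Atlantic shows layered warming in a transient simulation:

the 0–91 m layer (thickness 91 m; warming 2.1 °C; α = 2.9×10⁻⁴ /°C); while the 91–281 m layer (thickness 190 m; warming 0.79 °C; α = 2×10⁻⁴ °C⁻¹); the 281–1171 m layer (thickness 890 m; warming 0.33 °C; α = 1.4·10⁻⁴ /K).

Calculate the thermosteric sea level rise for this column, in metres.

2.1 × 91 × 2.9×10⁻⁴ = 0.055419 m
Layer 2: 190 × 0.79 × 2×10⁻⁴ = 0.03002 m
890 × 0.33 × 1.4×10⁻⁴ = 0.041118 m
Δh = 0.055419 + 0.03002 + 0.041118 = 0.126557 m ≈ 0.127 m

0.127 m of thermosteric rise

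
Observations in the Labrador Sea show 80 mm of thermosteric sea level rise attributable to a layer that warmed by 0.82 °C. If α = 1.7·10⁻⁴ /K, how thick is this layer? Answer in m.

H = Δh/(αΔT) = 0.08 / (1.7×10⁻⁴ × 0.82) ≈ 573.9 m

about 574 m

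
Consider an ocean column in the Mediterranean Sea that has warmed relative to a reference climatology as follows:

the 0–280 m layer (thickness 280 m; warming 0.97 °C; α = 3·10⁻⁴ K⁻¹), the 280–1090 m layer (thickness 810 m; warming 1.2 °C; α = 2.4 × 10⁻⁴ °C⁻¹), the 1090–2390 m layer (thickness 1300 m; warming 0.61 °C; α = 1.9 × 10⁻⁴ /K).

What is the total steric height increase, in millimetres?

Δh = 470 mm

0.97 × 280 × 3×10⁻⁴ = 0.08148 m
Layer 2: 2.4×10⁻⁴ × 810 × 1.2 = 0.23328 m
1090–2390 m: 0.61 × 1.9×10⁻⁴ × 1300 = 0.15067 m
Δh = 0.08148 + 0.23328 + 0.15067 = 0.46543 m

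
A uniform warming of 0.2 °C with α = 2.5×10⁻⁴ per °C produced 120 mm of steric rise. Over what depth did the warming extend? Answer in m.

H = Δh/(αΔT) = 0.12 / (2.5×10⁻⁴ × 0.2) = 2400 m

H ≈ 2400 m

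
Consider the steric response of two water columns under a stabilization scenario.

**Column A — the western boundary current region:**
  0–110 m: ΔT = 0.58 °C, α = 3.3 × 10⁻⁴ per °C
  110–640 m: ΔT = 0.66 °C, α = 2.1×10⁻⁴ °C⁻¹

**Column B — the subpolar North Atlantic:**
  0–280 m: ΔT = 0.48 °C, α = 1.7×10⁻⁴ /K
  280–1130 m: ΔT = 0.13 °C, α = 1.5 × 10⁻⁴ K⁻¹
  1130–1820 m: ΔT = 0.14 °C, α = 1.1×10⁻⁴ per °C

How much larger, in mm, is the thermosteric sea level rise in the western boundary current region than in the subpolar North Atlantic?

44 mm larger

A Layer 1: 110 × 0.58 × 3.3×10⁻⁴ = 0.021054 m
A 0.66 × 530 × 2.1×10⁻⁴ = 0.073458 m
A total: 0.094512 m
B 0–280 m: 280 × 1.7×10⁻⁴ × 0.48 = 0.022848 m
B 280–1130 m: 0.13 × 1.5×10⁻⁴ × 850 = 0.016575 m
B 1130–1820 m: 690 × 0.14 × 1.1×10⁻⁴ = 0.010626 m
B total: 0.050049 m
Difference: 0.094512 − 0.050049 = 0.044463 m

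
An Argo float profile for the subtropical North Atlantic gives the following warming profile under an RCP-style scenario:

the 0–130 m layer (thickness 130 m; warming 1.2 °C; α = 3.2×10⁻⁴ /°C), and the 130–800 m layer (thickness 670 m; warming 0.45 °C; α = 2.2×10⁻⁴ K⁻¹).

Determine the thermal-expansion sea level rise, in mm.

1.2 × 130 × 3.2×10⁻⁴ = 0.04992 m
Layer 2: 2.2×10⁻⁴ × 0.45 × 670 = 0.06633 m
Δh = 0.04992 + 0.06633 = 0.11625 m ≈ 116 mm

Δh = 116 mm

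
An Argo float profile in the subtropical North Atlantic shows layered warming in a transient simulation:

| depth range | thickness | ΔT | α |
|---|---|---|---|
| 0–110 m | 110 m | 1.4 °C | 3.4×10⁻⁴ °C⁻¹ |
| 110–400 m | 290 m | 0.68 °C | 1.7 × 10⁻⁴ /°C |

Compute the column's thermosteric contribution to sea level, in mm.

110 × 1.4 × 3.4×10⁻⁴ = 0.05236 m
Layer 2: 290 × 0.68 × 1.7×10⁻⁴ = 0.033524 m
Δh = 0.05236 + 0.033524 = 0.085884 m

Δh ≈ 86 mm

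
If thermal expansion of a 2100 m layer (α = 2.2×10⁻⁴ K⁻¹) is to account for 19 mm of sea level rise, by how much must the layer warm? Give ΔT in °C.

ΔT = Δh/(αH) = 0.019 / (2.2×10⁻⁴ × 2100) ≈ 0.04113 °C

ΔT ≈ 0.0411 °C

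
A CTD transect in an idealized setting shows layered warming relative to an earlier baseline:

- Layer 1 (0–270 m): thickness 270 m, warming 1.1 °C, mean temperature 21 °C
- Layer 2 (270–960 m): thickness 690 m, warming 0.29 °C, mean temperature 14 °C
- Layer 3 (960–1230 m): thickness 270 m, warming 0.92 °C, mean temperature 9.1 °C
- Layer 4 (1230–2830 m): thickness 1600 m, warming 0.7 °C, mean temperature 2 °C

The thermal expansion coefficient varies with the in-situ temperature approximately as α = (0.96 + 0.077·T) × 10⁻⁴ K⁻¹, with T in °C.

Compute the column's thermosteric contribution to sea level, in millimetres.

Layer 1: α = (0.96 + 0.077×21)×10⁻⁴ = 2.577×10⁻⁴ K⁻¹
Layer 2: α = (0.96 + 0.077×14)×10⁻⁴ = 2.038×10⁻⁴ K⁻¹
Layer 3: α = (0.96 + 0.077×9.1)×10⁻⁴ = 1.6607×10⁻⁴ K⁻¹
Layer 4: α = (0.96 + 0.077×2)×10⁻⁴ = 1.114×10⁻⁴ K⁻¹
Layer 1: 1.1 × 2.577×10⁻⁴ × 270 = 0.0765369 m
2.038×10⁻⁴ × 0.29 × 690 = 0.04078038 m
Layer 3: 1.6607×10⁻⁴ × 270 × 0.92 = 0.041251788 m
1.114×10⁻⁴ × 0.7 × 1600 = 0.124768 m
Δh = 0.0765369 + 0.04078038 + 0.041251788 + 0.124768 = 0.283337068 m ≈ 283 mm

Δh = 283 mm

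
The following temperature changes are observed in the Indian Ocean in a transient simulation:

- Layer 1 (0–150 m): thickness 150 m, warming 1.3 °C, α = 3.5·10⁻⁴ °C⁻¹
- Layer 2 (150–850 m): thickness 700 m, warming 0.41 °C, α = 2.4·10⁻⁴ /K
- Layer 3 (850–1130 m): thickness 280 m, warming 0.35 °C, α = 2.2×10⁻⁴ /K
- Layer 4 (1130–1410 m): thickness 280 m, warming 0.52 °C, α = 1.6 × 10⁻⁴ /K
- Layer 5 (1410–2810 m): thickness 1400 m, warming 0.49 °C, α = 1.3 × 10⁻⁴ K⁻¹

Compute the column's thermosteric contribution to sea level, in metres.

about 0.271 m

Layer 1: 3.5×10⁻⁴ × 150 × 1.3 = 0.06825 m
150–850 m: 700 × 2.4×10⁻⁴ × 0.41 = 0.06888 m
280 × 2.2×10⁻⁴ × 0.35 = 0.02156 m
Layer 4: 280 × 0.52 × 1.6×10⁻⁴ = 0.023296 m
1.3×10⁻⁴ × 1400 × 0.49 = 0.08918 m
Δh = 0.06825 + 0.06888 + 0.02156 + 0.023296 + 0.08918 = 0.271166 m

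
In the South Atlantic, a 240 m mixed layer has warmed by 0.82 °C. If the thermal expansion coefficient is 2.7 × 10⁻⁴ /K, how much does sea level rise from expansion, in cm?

Δh ≈ 5.31 cm

Δh = αΔT·H = 2.7×10⁻⁴ × 0.82 × 240 = 0.053136 m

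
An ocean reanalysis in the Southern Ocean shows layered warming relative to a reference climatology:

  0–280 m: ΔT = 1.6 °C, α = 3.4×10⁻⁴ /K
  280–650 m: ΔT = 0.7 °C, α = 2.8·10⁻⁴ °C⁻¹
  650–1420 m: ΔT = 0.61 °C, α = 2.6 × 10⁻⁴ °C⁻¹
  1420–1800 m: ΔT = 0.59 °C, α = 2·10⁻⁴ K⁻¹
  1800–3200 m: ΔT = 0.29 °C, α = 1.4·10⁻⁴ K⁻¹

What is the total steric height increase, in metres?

0–280 m: 3.4×10⁻⁴ × 1.6 × 280 = 0.15232 m
Layer 2: 370 × 0.7 × 2.8×10⁻⁴ = 0.07252 m
Layer 3: 770 × 0.61 × 2.6×10⁻⁴ = 0.122122 m
1420–1800 m: 2×10⁻⁴ × 380 × 0.59 = 0.04484 m
Layer 5: 0.29 × 1400 × 1.4×10⁻⁴ = 0.05684 m
Δh = 0.15232 + 0.07252 + 0.122122 + 0.04484 + 0.05684 = 0.448642 m

Δh ≈ 0.449 m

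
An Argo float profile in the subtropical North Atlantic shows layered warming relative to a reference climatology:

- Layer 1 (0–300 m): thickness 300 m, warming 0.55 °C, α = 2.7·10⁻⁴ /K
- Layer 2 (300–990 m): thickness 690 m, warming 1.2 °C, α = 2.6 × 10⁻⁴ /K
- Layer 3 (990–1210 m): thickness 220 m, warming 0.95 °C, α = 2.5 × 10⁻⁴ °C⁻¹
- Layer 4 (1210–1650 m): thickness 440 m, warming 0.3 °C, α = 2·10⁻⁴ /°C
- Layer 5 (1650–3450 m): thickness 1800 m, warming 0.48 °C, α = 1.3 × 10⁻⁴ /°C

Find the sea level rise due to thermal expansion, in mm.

Layer 1: 2.7×10⁻⁴ × 300 × 0.55 = 0.04455 m
Layer 2: 2.6×10⁻⁴ × 1.2 × 690 = 0.21528 m
Layer 3: 0.95 × 220 × 2.5×10⁻⁴ = 0.05225 m
2×10⁻⁴ × 0.3 × 440 = 0.02640 m
0.48 × 1.3×10⁻⁴ × 1800 = 0.11232 m
Δh = 0.04455 + 0.21528 + 0.05225 + 0.02640 + 0.11232 = 0.45080 m ≈ 451 mm

451 mm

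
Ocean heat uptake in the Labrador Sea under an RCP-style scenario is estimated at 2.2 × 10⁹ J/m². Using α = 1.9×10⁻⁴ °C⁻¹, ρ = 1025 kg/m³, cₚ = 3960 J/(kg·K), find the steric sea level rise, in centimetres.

about 10.3 cm

Δh = αQ/(ρcₚ) = 1.9×10⁻⁴ × 2.2×10⁹ / (1025 × 3960) ≈ 0.10298 m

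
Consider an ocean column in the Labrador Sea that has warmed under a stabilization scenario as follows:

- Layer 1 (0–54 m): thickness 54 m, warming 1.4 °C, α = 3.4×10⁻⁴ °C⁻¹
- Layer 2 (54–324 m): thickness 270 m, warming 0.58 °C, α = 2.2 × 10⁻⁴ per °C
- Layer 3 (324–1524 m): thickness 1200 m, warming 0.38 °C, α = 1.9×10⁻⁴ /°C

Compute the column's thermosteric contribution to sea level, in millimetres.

147 mm

0–54 m: 1.4 × 3.4×10⁻⁴ × 54 = 0.025704 m
Layer 2: 2.2×10⁻⁴ × 270 × 0.58 = 0.034452 m
Layer 3: 1200 × 0.38 × 1.9×10⁻⁴ = 0.08664 m
Δh = 0.025704 + 0.034452 + 0.08664 = 0.146796 m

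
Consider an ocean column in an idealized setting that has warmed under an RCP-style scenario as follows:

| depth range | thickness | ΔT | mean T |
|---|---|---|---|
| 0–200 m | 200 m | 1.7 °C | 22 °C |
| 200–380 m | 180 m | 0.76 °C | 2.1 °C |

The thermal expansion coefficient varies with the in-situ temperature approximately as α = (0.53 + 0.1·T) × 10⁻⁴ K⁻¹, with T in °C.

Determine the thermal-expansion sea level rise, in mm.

Layer 1: α = (0.53 + 0.1×22)×10⁻⁴ = 2.73×10⁻⁴ K⁻¹
Layer 2: α = (0.53 + 0.1×2.1)×10⁻⁴ = 0.74×10⁻⁴ K⁻¹
1.7 × 200 × 2.73×10⁻⁴ = 0.09282 m
200–380 m: 180 × 0.76 × 0.74×10⁻⁴ = 0.0101232 m
Δh = 0.09282 + 0.0101232 = 0.1029432 m

100 mm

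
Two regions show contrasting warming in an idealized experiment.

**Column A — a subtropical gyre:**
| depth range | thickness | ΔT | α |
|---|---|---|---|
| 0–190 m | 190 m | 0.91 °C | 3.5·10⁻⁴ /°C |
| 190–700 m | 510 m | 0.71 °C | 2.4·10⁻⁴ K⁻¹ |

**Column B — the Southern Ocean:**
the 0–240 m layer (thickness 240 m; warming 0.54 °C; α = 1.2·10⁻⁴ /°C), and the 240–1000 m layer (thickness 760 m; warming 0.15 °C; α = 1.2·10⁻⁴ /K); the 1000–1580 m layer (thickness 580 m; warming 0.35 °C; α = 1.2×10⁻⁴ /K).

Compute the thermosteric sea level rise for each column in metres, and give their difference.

A 190 × 3.5×10⁻⁴ × 0.91 = 0.060515 m
A 190–700 m: 2.4×10⁻⁴ × 510 × 0.71 = 0.086904 m
A total: 0.147419 m
B 0.54 × 1.2×10⁻⁴ × 240 = 0.015552 m
B Layer 2: 760 × 0.15 × 1.2×10⁻⁴ = 0.01368 m
B Layer 3: 580 × 0.35 × 1.2×10⁻⁴ = 0.02436 m
B total: 0.053592 m
Difference: 0.147419 − 0.053592 = 0.093827 m

Δh_A ≈ 0.15 m, Δh_B ≈ 0.054 m; difference ≈ 0.094 m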